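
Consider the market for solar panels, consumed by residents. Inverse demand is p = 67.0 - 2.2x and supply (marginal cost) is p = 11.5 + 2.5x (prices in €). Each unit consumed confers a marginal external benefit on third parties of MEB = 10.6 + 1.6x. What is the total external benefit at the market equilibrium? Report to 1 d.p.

Market equilibrium (private): 11.5 + 2.5x = 67.0 - 2.2x → x_m = 11.8085.
Total external benefit = ∫₀^{x_m} (10.6 + 1.6x) dx = 10.6×11.8085 + ½×1.6×11.8085² = 236.7226.

€236.7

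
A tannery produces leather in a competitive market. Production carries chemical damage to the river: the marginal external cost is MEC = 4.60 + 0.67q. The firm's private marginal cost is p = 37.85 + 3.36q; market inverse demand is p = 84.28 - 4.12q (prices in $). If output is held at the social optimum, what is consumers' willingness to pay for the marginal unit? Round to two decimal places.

Social marginal cost = private MC + MEC = 42.45 + 4.03q.
Set SMC = demand: 42.45 + 4.03q = 84.28 - 4.12q → q* = 5.1325.
Consumer price on the demand curve at q*: 84.28 − 4.12×5.1325 = 63.1341.

P = $63.13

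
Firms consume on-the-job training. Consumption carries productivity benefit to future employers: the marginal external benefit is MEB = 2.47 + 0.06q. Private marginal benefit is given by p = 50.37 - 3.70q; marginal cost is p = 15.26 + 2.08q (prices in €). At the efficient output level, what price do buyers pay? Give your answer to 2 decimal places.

P = €26.06

Social marginal benefit = demand + MEB = 52.84 - 3.64q.
Set SMB = MC: 52.84 - 3.64q = 15.26 + 2.08q → q* = 6.5699.
Consumer price on the demand curve at q*: 50.37 − 3.70×6.5699 = 26.0614.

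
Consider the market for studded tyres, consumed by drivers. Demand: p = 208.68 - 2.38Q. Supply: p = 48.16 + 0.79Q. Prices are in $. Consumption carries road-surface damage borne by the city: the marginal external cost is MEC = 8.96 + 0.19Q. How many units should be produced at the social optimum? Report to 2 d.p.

Social marginal benefit = demand − MEC = 199.72 - 2.57Q.
Set SMB = MC: 199.72 - 2.57Q = 48.16 + 0.79Q → Q* = 45.1071.

Q* = 45.11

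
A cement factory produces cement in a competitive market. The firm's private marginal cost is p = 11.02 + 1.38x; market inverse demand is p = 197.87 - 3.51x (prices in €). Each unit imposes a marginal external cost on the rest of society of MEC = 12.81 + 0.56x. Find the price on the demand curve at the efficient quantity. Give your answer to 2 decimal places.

Social marginal cost = private MC + MEC = 23.83 + 1.94x.
Set SMC = demand: 23.83 + 1.94x = 197.87 - 3.51x → x* = 31.9339.
Consumer price on the demand curve at x*: 197.87 − 3.51×31.9339 = 85.7820.

P = €85.78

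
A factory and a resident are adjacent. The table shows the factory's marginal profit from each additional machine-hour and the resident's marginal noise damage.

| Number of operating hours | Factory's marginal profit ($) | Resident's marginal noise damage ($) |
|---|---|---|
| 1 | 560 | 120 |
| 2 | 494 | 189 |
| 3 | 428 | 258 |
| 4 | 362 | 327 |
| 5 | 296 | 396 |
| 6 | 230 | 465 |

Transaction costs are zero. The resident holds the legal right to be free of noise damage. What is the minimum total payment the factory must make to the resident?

Efficient level: marginal profit ≥ marginal noise damage through level 4, so k* = 4.
With the resident holding the right, the factory must at least compensate total damage at k*: 120 + 189 + 258 + 327 = 894.

$894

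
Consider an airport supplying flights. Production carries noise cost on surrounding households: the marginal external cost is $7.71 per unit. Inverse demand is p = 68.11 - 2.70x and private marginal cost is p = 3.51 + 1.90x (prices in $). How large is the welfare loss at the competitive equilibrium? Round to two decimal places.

Market equilibrium (private): 3.51 + 1.90x = 68.11 - 2.70x → x_m = 14.0435.
Social marginal cost = private MC + MEC = 11.22 + 1.90x.
Set SMC = demand: 11.22 + 1.90x = 68.11 - 2.70x → x* = 12.3674.
The loss is the area between SMC and demand from x* to x_m; with linear curves that's a triangle of height MEC(x_m).
DWL = ½ × 1.6761 × 7.7100 = 6.4614.

DWL = $6.46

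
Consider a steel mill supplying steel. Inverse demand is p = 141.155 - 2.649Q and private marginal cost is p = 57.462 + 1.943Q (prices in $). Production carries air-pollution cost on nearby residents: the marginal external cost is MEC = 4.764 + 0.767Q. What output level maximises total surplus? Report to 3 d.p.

Q* = 14.728

Social marginal cost = private MC + MEC = 62.226 + 2.710Q.
Set SMC = demand: 62.226 + 2.710Q = 141.155 - 2.649Q → Q* = 14.7283.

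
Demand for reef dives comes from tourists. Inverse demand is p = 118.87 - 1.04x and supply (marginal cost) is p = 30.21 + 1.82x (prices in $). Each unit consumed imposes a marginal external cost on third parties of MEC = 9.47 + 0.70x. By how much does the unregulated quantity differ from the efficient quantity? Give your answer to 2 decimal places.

8.76 units

Market equilibrium (private): 30.21 + 1.82x = 118.87 - 1.04x → x_m = 31.0000.
Social marginal benefit = demand − MEC = 109.40 - 1.74x.
Set SMB = MC: 109.40 - 1.74x = 30.21 + 1.82x → x* = 22.2444.
Gap = |31.0000 − 22.2444| = 8.7556.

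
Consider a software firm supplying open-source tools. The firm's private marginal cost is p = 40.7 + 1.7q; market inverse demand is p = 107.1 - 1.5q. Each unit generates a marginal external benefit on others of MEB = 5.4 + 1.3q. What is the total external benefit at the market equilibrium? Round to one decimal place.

Market equilibrium (private): 40.7 + 1.7q = 107.1 - 1.5q → q_m = 20.7500.
Total external benefit = ∫₀^{q_m} (5.4 + 1.3q) dq = 5.4×20.7500 + ½×1.3×20.7500² = 391.9156.

391.9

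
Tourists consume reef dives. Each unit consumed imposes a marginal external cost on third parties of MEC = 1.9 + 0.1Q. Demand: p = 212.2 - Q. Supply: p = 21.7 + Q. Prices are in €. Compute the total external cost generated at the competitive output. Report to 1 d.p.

Market equilibrium (private): 21.7 + Q = 212.2 - Q → Q_m = 95.2500.
Total external cost = ∫₀^{Q_m} (1.9 + 0.1Q) dQ = 1.9×95.2500 + ½×0.1×95.2500² = 634.6031.

€634.6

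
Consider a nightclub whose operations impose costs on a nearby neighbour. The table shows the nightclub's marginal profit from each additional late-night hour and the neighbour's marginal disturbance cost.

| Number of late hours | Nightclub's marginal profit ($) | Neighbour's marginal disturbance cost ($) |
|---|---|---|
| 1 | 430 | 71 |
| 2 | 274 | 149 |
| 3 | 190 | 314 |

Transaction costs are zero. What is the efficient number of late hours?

2

Bargaining reaches the level where marginal profit last exceeds marginal disturbance cost.
That holds through level 2 (274 ≥ 149) but not at 3 (190 < 314).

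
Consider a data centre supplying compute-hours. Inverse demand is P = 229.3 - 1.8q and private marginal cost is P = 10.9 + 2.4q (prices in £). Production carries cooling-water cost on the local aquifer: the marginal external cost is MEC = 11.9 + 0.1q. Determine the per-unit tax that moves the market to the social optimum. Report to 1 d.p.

tax = £16.7 per unit

Social marginal cost = private MC + MEC = 22.8 + 2.5q.
Set SMC = demand: 22.8 + 2.5q = 229.3 - 1.8q → q* = 48.0233.
The Pigouvian tax equals MEC at q*: 11.9 + 0.1×48.0233 = 16.7023.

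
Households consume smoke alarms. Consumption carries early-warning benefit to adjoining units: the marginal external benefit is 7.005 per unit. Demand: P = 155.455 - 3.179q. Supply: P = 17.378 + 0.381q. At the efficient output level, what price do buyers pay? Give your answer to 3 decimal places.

Social marginal benefit = demand + MEB = 162.460 - 3.179q.
Set SMB = MC: 162.460 - 3.179q = 17.378 + 0.381q → q* = 40.7534.
Consumer price on the demand curve at q*: 155.455 − 3.179×40.7534 = 25.8999.

P = 25.900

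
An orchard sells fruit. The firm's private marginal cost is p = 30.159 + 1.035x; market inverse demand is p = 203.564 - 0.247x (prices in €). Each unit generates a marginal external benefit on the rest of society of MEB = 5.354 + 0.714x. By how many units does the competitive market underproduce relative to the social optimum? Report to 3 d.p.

Market equilibrium (private): 30.159 + 1.035x = 203.564 - 0.247x → x_m = 135.2613.
Social marginal cost = private MC − MEB = 24.805 + 0.321x.
Set SMC = demand: 24.805 + 0.321x = 203.564 - 0.247x → x* = 314.7165.
Gap = |135.2613 − 314.7165| = 179.4552.

179.455 units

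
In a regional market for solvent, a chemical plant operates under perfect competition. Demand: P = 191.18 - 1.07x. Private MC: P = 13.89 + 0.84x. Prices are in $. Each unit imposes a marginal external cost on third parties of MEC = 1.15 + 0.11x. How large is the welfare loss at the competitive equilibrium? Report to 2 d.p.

DWL = $31.95

Market equilibrium (private): 13.89 + 0.84x = 191.18 - 1.07x → x_m = 92.8220.
Social marginal cost = private MC + MEC = 15.04 + 0.95x.
Set SMC = demand: 15.04 + 0.95x = 191.18 - 1.07x → x* = 87.1980.
The loss is the area between SMC and demand from x* to x_m; with linear curves that's a triangle of height MEC(x_m).
DWL = ½ × 5.6240 × 11.3604 = 31.9454.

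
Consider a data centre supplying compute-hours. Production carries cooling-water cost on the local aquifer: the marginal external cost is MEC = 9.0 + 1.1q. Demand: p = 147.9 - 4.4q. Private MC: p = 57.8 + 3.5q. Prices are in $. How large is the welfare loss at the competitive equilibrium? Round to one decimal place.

Market equilibrium (private): 57.8 + 3.5q = 147.9 - 4.4q → q_m = 11.4051.
Social marginal cost = private MC + MEC = 66.8 + 4.6q.
Set SMC = demand: 66.8 + 4.6q = 147.9 - 4.4q → q* = 9.0111.
The loss is the area between SMC and demand from q* to q_m; with linear curves that's a triangle of height MEC(q_m).
DWL = ½ × 2.3940 × 21.5456 = 25.7901.

DWL = $25.8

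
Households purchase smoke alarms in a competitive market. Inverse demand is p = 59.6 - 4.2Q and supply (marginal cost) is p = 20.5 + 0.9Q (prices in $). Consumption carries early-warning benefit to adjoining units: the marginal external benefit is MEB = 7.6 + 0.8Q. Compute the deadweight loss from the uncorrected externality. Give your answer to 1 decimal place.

Market equilibrium (private): 20.5 + 0.9Q = 59.6 - 4.2Q → Q_m = 7.6667.
Social marginal benefit = demand + MEB = 67.2 - 3.4Q.
Set SMB = MC: 67.2 - 3.4Q = 20.5 + 0.9Q → Q* = 10.8605.
Between Q* and Q_m the wedge SMB − MC runs linearly from 0 to MEB(Q_m), so the loss is a triangle.
DWL = ½ × 3.1938 × 13.7333 = 21.9307.

DWL = $21.9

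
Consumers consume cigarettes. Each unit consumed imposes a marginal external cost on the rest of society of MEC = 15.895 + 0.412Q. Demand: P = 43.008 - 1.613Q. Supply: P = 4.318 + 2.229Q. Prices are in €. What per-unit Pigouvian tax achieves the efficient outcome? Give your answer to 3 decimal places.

tax = €18.103 per unit

Social marginal benefit = demand − MEC = 27.113 - 2.025Q.
Set SMB = MC: 27.113 - 2.025Q = 4.318 + 2.229Q → Q* = 5.3585.
The Pigouvian tax equals MEC at Q*: 15.895 + 0.412×5.3585 = 18.1027.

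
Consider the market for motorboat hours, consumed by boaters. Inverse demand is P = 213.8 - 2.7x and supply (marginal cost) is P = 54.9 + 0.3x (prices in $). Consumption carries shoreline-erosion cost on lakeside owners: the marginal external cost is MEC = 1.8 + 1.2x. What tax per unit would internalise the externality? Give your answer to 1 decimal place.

Social marginal benefit = demand − MEC = 212.0 - 3.9x.
Set SMB = MC: 212.0 - 3.9x = 54.9 + 0.3x → x* = 37.4048.
The Pigouvian tax equals MEC at x*: 1.8 + 1.2×37.4048 = 46.6858.

tax = $46.7 per unit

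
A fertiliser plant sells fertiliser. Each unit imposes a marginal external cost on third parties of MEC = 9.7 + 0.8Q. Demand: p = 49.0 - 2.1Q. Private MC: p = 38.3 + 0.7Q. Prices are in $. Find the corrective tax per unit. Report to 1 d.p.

tax = $9.9 per unit

Social marginal cost = private MC + MEC = 48.0 + 1.5Q.
Set SMC = demand: 48.0 + 1.5Q = 49.0 - 2.1Q → Q* = 0.2778.
The Pigouvian tax equals MEC at Q*: 9.7 + 0.8×0.2778 = 9.9222.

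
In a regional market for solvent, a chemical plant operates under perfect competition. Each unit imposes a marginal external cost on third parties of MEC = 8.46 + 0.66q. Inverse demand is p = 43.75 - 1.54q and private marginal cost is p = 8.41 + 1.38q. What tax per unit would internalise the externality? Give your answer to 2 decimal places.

Social marginal cost = private MC + MEC = 16.87 + 2.04q.
Set SMC = demand: 16.87 + 2.04q = 43.75 - 1.54q → q* = 7.5084.
The Pigouvian tax equals MEC at q*: 8.46 + 0.66×7.5084 = 13.4155.

tax = 13.42 per unit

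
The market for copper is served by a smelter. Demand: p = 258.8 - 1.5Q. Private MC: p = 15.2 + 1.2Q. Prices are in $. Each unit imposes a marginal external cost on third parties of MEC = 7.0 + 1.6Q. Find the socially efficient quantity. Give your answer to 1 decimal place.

Q* = 55.0

Social marginal cost = private MC + MEC = 22.2 + 2.8Q.
Set SMC = demand: 22.2 + 2.8Q = 258.8 - 1.5Q → Q* = 55.0233.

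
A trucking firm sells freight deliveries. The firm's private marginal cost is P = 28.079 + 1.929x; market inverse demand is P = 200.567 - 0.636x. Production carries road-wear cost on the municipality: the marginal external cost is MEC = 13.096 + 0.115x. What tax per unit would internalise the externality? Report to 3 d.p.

Social marginal cost = private MC + MEC = 41.175 + 2.044x.
Set SMC = demand: 41.175 + 2.044x = 200.567 - 0.636x → x* = 59.4746.
The Pigouvian tax equals MEC at x*: 13.096 + 0.115×59.4746 = 19.9356.

tax = 19.936 per unit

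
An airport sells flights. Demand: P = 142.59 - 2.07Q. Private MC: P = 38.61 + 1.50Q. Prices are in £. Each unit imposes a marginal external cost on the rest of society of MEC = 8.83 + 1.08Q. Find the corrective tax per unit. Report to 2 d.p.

Social marginal cost = private MC + MEC = 47.44 + 2.58Q.
Set SMC = demand: 47.44 + 2.58Q = 142.59 - 2.07Q → Q* = 20.4624.
The Pigouvian tax equals MEC at Q*: 8.83 + 1.08×20.4624 = 30.9294.

tax = £30.93 per unit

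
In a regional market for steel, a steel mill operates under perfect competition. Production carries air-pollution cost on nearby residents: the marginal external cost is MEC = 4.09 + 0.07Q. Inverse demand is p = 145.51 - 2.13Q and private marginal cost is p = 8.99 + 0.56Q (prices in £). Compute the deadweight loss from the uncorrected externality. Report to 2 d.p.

Market equilibrium (private): 8.99 + 0.56Q = 145.51 - 2.13Q → Q_m = 50.7509.
Social marginal cost = private MC + MEC = 13.08 + 0.63Q.
Set SMC = demand: 13.08 + 0.63Q = 145.51 - 2.13Q → Q* = 47.9819.
The loss is the area between SMC and demand from Q* to Q_m; with linear curves that's a triangle of height MEC(Q_m).
DWL = ½ × 2.7690 × 7.6426 = 10.5812.

DWL = £10.58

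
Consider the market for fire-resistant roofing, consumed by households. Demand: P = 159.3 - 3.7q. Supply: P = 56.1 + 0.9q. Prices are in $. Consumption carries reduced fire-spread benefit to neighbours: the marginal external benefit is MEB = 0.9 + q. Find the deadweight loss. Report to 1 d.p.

DWL = $75.6

Market equilibrium (private): 56.1 + 0.9q = 159.3 - 3.7q → q_m = 22.4348.
Social marginal benefit = demand + MEB = 160.2 - 2.7q.
Set SMB = MC: 160.2 - 2.7q = 56.1 + 0.9q → q* = 28.9167.
Between q* and q_m the wedge SMB − MC runs linearly from 0 to MEB(q_m), so the loss is a triangle.
DWL = ½ × 6.4819 × 23.3348 = 75.6269.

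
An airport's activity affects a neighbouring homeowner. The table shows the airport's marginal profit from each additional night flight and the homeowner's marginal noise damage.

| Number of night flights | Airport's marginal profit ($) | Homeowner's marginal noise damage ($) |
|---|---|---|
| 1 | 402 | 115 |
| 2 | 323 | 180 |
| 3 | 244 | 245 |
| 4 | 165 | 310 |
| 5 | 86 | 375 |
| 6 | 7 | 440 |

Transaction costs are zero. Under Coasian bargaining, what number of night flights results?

Bargaining reaches the level where marginal profit last exceeds marginal noise damage.
That holds through level 2 (323 ≥ 180) but not at 3 (244 < 245).

2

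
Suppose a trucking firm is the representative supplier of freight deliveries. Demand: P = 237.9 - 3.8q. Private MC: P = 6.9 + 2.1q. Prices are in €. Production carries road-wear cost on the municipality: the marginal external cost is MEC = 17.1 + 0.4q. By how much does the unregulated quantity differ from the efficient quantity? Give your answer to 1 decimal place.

Market equilibrium (private): 6.9 + 2.1q = 237.9 - 3.8q → q_m = 39.1525.
Social marginal cost = private MC + MEC = 24.0 + 2.5q.
Set SMC = demand: 24.0 + 2.5q = 237.9 - 3.8q → q* = 33.9524.
Gap = |39.1525 − 33.9524| = 5.2001.

5.2 units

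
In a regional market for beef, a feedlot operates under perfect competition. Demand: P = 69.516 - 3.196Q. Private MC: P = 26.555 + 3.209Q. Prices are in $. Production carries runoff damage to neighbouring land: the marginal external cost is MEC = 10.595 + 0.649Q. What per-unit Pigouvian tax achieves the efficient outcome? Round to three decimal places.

tax = $13.573 per unit

Social marginal cost = private MC + MEC = 37.150 + 3.858Q.
Set SMC = demand: 37.150 + 3.858Q = 69.516 - 3.196Q → Q* = 4.5883.
The Pigouvian tax equals MEC at Q*: 10.595 + 0.649×4.5883 = 13.5728.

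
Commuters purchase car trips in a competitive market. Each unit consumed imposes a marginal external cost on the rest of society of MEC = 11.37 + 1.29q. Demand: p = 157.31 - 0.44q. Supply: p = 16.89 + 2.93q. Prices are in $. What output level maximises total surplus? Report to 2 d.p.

q* = 27.69

Social marginal benefit = demand − MEC = 145.94 - 1.73q.
Set SMB = MC: 145.94 - 1.73q = 16.89 + 2.93q → q* = 27.6931.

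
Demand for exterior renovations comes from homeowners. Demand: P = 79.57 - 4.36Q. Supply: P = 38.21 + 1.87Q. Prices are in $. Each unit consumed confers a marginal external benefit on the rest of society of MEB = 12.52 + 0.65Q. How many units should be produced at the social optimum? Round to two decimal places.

Q* = 9.66

Social marginal benefit = demand + MEB = 92.09 - 3.71Q.
Set SMB = MC: 92.09 - 3.71Q = 38.21 + 1.87Q → Q* = 9.6559.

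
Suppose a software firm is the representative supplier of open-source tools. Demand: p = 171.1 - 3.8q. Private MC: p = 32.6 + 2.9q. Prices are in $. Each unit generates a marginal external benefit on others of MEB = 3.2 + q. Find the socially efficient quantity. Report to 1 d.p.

Social marginal cost = private MC − MEB = 29.4 + 1.9q.
Set SMC = demand: 29.4 + 1.9q = 171.1 - 3.8q → q* = 24.8596.

q* = 24.9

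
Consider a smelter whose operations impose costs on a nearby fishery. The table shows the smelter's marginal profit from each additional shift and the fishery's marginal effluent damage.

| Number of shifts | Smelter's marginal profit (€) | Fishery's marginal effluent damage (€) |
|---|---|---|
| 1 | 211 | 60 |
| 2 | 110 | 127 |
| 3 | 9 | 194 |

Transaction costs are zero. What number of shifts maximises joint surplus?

1

Bargaining reaches the level where marginal profit last exceeds marginal effluent damage.
That holds through level 1 (211 ≥ 60) but not at 2 (110 < 127).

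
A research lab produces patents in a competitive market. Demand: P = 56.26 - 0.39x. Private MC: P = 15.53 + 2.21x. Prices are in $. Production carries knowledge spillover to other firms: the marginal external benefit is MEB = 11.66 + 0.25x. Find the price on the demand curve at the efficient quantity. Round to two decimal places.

P = $47.57

Social marginal cost = private MC − MEB = 3.87 + 1.96x.
Set SMC = demand: 3.87 + 1.96x = 56.26 - 0.39x → x* = 22.2936.
Consumer price on the demand curve at x*: 56.26 − 0.39×22.2936 = 47.5655.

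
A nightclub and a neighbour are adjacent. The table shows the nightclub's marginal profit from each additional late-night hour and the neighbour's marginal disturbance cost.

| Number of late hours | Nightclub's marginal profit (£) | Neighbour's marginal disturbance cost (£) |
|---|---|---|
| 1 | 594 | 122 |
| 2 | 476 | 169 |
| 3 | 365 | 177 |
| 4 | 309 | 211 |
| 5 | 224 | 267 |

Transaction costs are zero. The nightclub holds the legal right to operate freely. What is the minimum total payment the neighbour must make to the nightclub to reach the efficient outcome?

£224

Left alone the nightclub would choose level 5 (marginal profit stays positive).
Efficient level: k* = 4 (marginal profit ≥ marginal disturbance cost through 4).
The neighbour must at least cover the nightclub's forgone profit from cutting 5→4: 224 = 224.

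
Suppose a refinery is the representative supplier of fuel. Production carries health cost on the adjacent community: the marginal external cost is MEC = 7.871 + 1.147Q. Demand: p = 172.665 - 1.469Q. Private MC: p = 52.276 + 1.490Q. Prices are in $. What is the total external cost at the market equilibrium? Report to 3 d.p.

$1269.567

Market equilibrium (private): 52.276 + 1.490Q = 172.665 - 1.469Q → Q_m = 40.6857.
Total external cost = ∫₀^{Q_m} (7.871 + 1.147Q) dQ = 7.871×40.6857 + ½×1.147×40.6857² = 1269.5667.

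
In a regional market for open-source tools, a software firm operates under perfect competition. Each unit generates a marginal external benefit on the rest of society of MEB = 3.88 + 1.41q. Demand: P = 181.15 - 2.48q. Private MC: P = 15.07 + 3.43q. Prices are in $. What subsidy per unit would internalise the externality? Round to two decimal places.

subsidy = $57.13 per unit

Social marginal cost = private MC − MEB = 11.19 + 2.02q.
Set SMC = demand: 11.19 + 2.02q = 181.15 - 2.48q → q* = 37.7689.
The Pigouvian subsidy equals MEB at q*: 3.88 + 1.41×37.7689 = 57.1341.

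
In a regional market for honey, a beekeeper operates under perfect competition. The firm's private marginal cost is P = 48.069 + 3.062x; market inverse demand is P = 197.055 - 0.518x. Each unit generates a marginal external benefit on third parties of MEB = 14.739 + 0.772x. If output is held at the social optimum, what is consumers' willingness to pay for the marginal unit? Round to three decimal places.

Social marginal cost = private MC − MEB = 33.330 + 2.290x.
Set SMC = demand: 33.330 + 2.290x = 197.055 - 0.518x → x* = 58.3066.
Consumer price on the demand curve at x*: 197.055 − 0.518×58.3066 = 166.8522.

P = 166.852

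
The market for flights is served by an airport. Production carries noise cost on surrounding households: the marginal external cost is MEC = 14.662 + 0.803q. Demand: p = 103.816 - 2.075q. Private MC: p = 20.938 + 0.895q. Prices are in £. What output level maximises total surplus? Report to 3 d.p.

Social marginal cost = private MC + MEC = 35.600 + 1.698q.
Set SMC = demand: 35.600 + 1.698q = 103.816 - 2.075q → q* = 18.0800.

q* = 18.080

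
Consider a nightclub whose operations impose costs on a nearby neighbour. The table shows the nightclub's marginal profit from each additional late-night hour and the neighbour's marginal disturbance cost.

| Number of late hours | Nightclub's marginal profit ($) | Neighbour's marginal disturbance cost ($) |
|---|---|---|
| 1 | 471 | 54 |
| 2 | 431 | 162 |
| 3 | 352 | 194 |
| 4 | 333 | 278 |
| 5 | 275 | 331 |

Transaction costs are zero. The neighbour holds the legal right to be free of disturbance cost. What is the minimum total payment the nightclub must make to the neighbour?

$688

Efficient level: marginal profit ≥ marginal disturbance cost through level 4, so k* = 4.
With the neighbour holding the right, the nightclub must at least compensate total damage at k*: 54 + 162 + 194 + 278 = 688.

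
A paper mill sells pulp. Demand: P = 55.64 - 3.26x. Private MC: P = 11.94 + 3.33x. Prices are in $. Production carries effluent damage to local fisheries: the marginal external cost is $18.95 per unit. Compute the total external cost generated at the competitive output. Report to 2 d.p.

Market equilibrium (private): 11.94 + 3.33x = 55.64 - 3.26x → x_m = 6.6313.
Total external cost = MEC × x_m = 18.95 × 6.6313 = 125.6631.

$125.66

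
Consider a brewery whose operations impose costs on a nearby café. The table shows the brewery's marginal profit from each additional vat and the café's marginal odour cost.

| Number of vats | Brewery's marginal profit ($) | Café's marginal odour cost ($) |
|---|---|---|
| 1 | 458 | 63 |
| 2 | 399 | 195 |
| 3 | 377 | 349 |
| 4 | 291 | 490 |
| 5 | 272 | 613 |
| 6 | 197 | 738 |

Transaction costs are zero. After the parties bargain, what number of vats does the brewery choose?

Bargaining reaches the level where marginal profit last exceeds marginal odour cost.
That holds through level 3 (377 ≥ 349) but not at 4 (291 < 490).

3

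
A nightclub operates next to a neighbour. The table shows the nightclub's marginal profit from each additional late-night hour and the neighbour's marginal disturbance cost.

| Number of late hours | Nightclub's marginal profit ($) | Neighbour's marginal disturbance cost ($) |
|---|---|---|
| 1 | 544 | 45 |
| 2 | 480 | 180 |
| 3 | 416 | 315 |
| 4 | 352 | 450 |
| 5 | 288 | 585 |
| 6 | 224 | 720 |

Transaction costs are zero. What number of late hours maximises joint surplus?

3

Bargaining reaches the level where marginal profit last exceeds marginal disturbance cost.
That holds through level 3 (416 ≥ 315) but not at 4 (352 < 450).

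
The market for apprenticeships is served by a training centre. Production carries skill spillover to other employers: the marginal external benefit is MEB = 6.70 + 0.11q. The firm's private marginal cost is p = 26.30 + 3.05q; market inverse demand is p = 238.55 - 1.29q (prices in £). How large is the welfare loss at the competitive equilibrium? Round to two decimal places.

DWL = £17.25

Market equilibrium (private): 26.30 + 3.05q = 238.55 - 1.29q → q_m = 48.9055.
Social marginal cost = private MC − MEB = 19.60 + 2.94q.
Set SMC = demand: 19.60 + 2.94q = 238.55 - 1.29q → q* = 51.7612.
The welfare-loss triangle has base |q_m − q*| and height MEB(q_m) (the vertical gap between SMC and demand is zero at q* and MEB at q_m).
DWL = ½ × 2.8557 × 12.0796 = 17.2479.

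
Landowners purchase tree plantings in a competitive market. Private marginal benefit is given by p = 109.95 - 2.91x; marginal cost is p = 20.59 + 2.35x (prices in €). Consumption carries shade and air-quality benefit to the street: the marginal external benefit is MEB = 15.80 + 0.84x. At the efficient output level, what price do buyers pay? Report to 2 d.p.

Social marginal benefit = demand + MEB = 125.75 - 2.07x.
Set SMB = MC: 125.75 - 2.07x = 20.59 + 2.35x → x* = 23.7919.
Consumer price on the demand curve at x*: 109.95 − 2.91×23.7919 = 40.7156.

P = €40.72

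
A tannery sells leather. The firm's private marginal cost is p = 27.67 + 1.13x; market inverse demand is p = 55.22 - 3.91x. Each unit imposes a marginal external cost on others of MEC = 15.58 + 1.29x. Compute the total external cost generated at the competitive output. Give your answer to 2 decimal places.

104.44

Market equilibrium (private): 27.67 + 1.13x = 55.22 - 3.91x → x_m = 5.4663.
Total external cost = ∫₀^{x_m} (15.58 + 1.29x) dx = 15.58×5.4663 + ½×1.29×5.4663² = 104.4378.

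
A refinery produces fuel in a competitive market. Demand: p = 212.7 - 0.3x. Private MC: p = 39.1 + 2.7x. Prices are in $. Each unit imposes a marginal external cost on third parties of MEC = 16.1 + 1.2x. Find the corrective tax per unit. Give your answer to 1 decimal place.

tax = $61.1 per unit

Social marginal cost = private MC + MEC = 55.2 + 3.9x.
Set SMC = demand: 55.2 + 3.9x = 212.7 - 0.3x → x* = 37.5000.
The Pigouvian tax equals MEC at x*: 16.1 + 1.2×37.5000 = 61.1000.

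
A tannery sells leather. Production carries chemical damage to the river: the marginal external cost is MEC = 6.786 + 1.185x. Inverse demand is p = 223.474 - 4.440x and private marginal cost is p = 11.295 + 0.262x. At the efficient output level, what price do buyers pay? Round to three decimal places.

P = 68.566

Social marginal cost = private MC + MEC = 18.081 + 1.447x.
Set SMC = demand: 18.081 + 1.447x = 223.474 - 4.440x → x* = 34.8892.
Consumer price on the demand curve at x*: 223.474 − 4.440×34.8892 = 68.5660.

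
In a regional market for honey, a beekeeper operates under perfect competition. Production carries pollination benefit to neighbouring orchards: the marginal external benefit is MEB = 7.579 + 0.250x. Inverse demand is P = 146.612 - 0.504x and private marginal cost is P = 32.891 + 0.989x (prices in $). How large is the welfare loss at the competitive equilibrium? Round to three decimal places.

DWL = $285.075

Market equilibrium (private): 32.891 + 0.989x = 146.612 - 0.504x → x_m = 76.1695.
Social marginal cost = private MC − MEB = 25.312 + 0.739x.
Set SMC = demand: 25.312 + 0.739x = 146.612 - 0.504x → x* = 97.5865.
Height of the DWL triangle at x_m is demand(x_m) − SMC(x_m) = MEB(x_m) = 26.6214.
DWL = ½ × 21.4170 × 26.6214 = 285.0753.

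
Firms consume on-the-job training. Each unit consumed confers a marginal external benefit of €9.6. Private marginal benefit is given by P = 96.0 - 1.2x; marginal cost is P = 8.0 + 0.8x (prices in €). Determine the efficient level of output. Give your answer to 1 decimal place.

Social marginal benefit = demand + MEB = 105.6 - 1.2x.
Set SMB = MC: 105.6 - 1.2x = 8.0 + 0.8x → x* = 48.8000.

x* = 48.8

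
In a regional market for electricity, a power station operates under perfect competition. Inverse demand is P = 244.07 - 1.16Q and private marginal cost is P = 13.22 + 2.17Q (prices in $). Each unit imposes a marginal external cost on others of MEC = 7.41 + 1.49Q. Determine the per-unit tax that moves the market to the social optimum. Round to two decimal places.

tax = $76.48 per unit

Social marginal cost = private MC + MEC = 20.63 + 3.66Q.
Set SMC = demand: 20.63 + 3.66Q = 244.07 - 1.16Q → Q* = 46.3568.
The Pigouvian tax equals MEC at Q*: 7.41 + 1.49×46.3568 = 76.4816.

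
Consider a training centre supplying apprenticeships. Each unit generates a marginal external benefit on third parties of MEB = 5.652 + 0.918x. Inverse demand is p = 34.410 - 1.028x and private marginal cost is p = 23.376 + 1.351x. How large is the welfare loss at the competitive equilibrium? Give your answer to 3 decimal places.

Market equilibrium (private): 23.376 + 1.351x = 34.410 - 1.028x → x_m = 4.6381.
Social marginal cost = private MC − MEB = 17.724 + 0.433x.
Set SMC = demand: 17.724 + 0.433x = 34.410 - 1.028x → x* = 11.4209.
Between x* and x_m the wedge demand − SMC runs linearly from 0 to MEB(x_m), so the loss is a triangle.
DWL = ½ × 6.7828 × 9.9098 = 33.6081.

DWL = 33.608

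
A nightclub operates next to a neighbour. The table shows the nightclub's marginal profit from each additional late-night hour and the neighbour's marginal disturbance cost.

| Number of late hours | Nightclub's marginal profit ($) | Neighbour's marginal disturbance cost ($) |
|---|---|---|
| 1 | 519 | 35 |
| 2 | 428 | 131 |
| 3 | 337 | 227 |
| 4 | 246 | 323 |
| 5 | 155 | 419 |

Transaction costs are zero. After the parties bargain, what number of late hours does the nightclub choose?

Bargaining reaches the level where marginal profit last exceeds marginal disturbance cost.
That holds through level 3 (337 ≥ 227) but not at 4 (246 < 323).

3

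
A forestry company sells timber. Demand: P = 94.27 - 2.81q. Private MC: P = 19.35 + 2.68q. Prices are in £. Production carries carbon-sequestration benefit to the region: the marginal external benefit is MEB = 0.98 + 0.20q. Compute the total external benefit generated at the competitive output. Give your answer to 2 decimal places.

Market equilibrium (private): 19.35 + 2.68q = 94.27 - 2.81q → q_m = 13.6466.
Total external benefit = ∫₀^{q_m} (0.98 + 0.20q) dq = 0.98×13.6466 + ½×0.20×13.6466² = 31.9966.

£32.00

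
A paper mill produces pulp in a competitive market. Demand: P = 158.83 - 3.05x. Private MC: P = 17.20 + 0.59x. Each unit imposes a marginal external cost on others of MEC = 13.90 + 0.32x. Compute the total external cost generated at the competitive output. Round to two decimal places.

Market equilibrium (private): 17.20 + 0.59x = 158.83 - 3.05x → x_m = 38.9093.
Total external cost = ∫₀^{x_m} (13.90 + 0.32x) dx = 13.90×38.9093 + ½×0.32×38.9093² = 783.0687.

783.07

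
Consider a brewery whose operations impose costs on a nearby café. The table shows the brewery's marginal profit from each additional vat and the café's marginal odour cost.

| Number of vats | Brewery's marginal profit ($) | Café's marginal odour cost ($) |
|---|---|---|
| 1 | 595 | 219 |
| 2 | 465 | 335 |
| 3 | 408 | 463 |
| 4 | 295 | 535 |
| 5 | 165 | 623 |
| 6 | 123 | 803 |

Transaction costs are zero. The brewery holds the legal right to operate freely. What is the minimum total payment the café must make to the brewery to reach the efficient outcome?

Left alone the brewery would choose level 6 (marginal profit stays positive).
Efficient level: k* = 2 (marginal profit ≥ marginal odour cost through 2).
The café must at least cover the brewery's forgone profit from cutting 6→2: 408 + 295 + 165 + 123 = 991.

$991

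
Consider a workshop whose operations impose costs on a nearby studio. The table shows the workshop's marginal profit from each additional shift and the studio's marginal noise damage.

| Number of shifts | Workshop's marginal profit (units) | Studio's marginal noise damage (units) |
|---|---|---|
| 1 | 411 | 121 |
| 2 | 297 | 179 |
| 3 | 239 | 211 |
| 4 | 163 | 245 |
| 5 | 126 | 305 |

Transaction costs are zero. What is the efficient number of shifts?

3

Bargaining reaches the level where marginal profit last exceeds marginal noise damage.
That holds through level 3 (239 ≥ 211) but not at 4 (163 < 245).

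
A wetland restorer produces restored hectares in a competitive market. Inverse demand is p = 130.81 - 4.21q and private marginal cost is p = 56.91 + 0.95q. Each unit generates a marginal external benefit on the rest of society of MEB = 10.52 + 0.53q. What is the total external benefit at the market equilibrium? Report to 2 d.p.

Market equilibrium (private): 56.91 + 0.95q = 130.81 - 4.21q → q_m = 14.3217.
Total external benefit = ∫₀^{q_m} (10.52 + 0.53q) dq = 10.52×14.3217 + ½×0.53×14.3217² = 205.0187.

205.02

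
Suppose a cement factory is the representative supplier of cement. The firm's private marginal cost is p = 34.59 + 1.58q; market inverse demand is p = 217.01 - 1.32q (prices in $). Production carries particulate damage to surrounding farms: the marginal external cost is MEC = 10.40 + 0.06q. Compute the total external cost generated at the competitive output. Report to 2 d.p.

$772.90

Market equilibrium (private): 34.59 + 1.58q = 217.01 - 1.32q → q_m = 62.9034.
Total external cost = ∫₀^{q_m} (10.40 + 0.06q) dq = 10.40×62.9034 + ½×0.06×62.9034² = 772.9005.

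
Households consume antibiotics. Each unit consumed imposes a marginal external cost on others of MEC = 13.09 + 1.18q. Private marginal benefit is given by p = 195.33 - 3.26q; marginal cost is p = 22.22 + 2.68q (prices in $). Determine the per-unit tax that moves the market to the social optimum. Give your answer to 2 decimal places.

tax = $39.61 per unit

Social marginal benefit = demand − MEC = 182.24 - 4.44q.
Set SMB = MC: 182.24 - 4.44q = 22.22 + 2.68q → q* = 22.4747.
The Pigouvian tax equals MEC at q*: 13.09 + 1.18×22.4747 = 39.6101.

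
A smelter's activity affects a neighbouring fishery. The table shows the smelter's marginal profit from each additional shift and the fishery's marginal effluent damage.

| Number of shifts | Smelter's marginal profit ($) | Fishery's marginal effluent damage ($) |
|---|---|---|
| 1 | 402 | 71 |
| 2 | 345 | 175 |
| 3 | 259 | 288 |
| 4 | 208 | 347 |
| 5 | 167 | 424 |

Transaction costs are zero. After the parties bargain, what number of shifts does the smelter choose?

2

Bargaining reaches the level where marginal profit last exceeds marginal effluent damage.
That holds through level 2 (345 ≥ 175) but not at 3 (259 < 288).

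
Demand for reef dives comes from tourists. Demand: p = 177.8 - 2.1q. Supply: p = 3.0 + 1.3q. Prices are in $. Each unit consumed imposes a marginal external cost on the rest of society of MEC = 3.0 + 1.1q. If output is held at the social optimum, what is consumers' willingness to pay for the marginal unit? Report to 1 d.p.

P = $97.6

Social marginal benefit = demand − MEC = 174.8 - 3.2q.
Set SMB = MC: 174.8 - 3.2q = 3.0 + 1.3q → q* = 38.1778.
Consumer price on the demand curve at q*: 177.8 − 2.1×38.1778 = 97.6266.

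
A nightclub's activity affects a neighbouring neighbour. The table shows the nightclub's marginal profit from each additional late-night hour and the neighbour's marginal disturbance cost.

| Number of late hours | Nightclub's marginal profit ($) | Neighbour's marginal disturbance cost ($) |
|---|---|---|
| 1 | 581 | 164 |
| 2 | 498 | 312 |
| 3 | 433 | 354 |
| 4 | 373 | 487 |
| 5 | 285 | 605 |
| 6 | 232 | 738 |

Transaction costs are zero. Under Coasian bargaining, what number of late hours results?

Bargaining reaches the level where marginal profit last exceeds marginal disturbance cost.
That holds through level 3 (433 ≥ 354) but not at 4 (373 < 487).

3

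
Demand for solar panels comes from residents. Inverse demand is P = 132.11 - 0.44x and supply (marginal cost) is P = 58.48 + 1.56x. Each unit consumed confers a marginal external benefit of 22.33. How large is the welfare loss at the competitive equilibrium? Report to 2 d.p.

Market equilibrium (private): 58.48 + 1.56x = 132.11 - 0.44x → x_m = 36.8150.
Social marginal benefit = demand + MEB = 154.44 - 0.44x.
Set SMB = MC: 154.44 - 0.44x = 58.48 + 1.56x → x* = 47.9800.
Between x* and x_m the wedge SMB − MC runs linearly from 0 to MEB(x_m), so the loss is a triangle.
DWL = ½ × 11.1650 × 22.3300 = 124.6572.

DWL = 124.66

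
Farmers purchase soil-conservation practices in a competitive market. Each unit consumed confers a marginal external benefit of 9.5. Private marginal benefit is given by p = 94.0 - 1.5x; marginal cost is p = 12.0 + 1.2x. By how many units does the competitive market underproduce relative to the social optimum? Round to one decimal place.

Market equilibrium (private): 12.0 + 1.2x = 94.0 - 1.5x → x_m = 30.3704.
Social marginal benefit = demand + MEB = 103.5 - 1.5x.
Set SMB = MC: 103.5 - 1.5x = 12.0 + 1.2x → x* = 33.8889.
Gap = |30.3704 − 33.8889| = 3.5185.

3.5 units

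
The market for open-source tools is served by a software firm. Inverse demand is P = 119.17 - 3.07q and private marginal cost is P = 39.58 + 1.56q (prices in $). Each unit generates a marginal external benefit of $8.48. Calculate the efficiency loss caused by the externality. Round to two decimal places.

Market equilibrium (private): 39.58 + 1.56q = 119.17 - 3.07q → q_m = 17.1901.
Social marginal cost = private MC − MEB = 31.10 + 1.56q.
Set SMC = demand: 31.10 + 1.56q = 119.17 - 3.07q → q* = 19.0216.
The loss is the area between SMC and demand from q* to q_m; with linear curves that's a triangle of height MEB(q_m).
DWL = ½ × 1.8315 × 8.4800 = 7.7656.

DWL = $7.77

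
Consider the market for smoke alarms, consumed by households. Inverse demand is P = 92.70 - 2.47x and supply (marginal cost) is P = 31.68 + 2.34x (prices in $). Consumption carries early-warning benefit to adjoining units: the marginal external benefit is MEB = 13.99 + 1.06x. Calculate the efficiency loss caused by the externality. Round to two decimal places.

Market equilibrium (private): 31.68 + 2.34x = 92.70 - 2.47x → x_m = 12.6861.
Social marginal benefit = demand + MEB = 106.69 - 1.41x.
Set SMB = MC: 106.69 - 1.41x = 31.68 + 2.34x → x* = 20.0027.
The welfare-loss triangle has base |x_m − x*| and height MEB(x_m) (the vertical gap between SMB and MC is zero at x* and MEB at x_m).
DWL = ½ × 7.3166 × 27.4372 = 100.3735.

DWL = $100.37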